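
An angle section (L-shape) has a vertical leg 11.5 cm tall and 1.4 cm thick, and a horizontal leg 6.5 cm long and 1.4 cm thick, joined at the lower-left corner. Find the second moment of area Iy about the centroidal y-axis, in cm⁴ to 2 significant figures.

Iy ≈ 70 cm⁴

Break the section into simple shapes (no overlaps), measuring from the bottom-left corner of the bounding box.
Vertical leg: 1.4 × 11.5, A = 16.1 cm², x = 0.7 cm, Ī = 2.63 cm⁴.
Horizontal leg (remainder): 5.1 × 1.4, A = 7.14 cm², x = 3.95 cm, Ī = 15.48 cm⁴.
Centroid: x̄ = ΣA·x / ΣA = 1.698 cm.
Transfer each piece to the centroidal y-axis using Ī + A·d² with d = x − 1.698:
  vertical leg: d = -0.9985 cm → contributes +18.68 cm⁴
  horizontal leg (remainder): d = 2.252 cm → contributes +51.67 cm⁴
Total I = 70.35 cm⁴.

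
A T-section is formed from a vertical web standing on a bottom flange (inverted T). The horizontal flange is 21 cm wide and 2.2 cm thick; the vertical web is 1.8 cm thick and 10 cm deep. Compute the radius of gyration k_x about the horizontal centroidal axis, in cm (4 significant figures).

k_x ≈ 3.183 cm

Decompose the section into non-overlapping parts with the origin at the bottom-left of its bounding rectangle.
Flange: 21 × 2.2, A = 46.2 cm², y = 1.1 cm, Ī = 18.634 cm⁴.
Web: 1.8 × 10, A = 18 cm², y = 7.2 cm, Ī = 150 cm⁴.
Centroid: ȳ = ΣA·y / ΣA = 2.81028 cm.
Transfer each piece to the horizontal centroidal axis using Ī + A·d² with d = y − 2.81028:
  flange: d = -1.71028 cm → contributes +153.772 cm⁴
  web: d = 4.38972 cm → contributes +496.853 cm⁴
Total I = 650.625 cm⁴.
Radius of gyration: k = √(I/A) = √(650.625 / 64.2) = 3.18345 cm.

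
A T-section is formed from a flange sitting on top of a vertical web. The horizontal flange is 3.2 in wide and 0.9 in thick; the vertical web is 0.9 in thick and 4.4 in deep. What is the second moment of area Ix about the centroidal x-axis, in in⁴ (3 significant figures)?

Ix ≈ 18.3 in⁴

Decompose the section into non-overlapping parts with the origin at the bottom-left of its bounding rectangle.
Flange: 3.2 × 0.9, A = 2.88 in², y = 4.85 in, Ī = 0.1944 in⁴.
Web: 0.9 × 4.4, A = 3.96 in², y = 2.2 in, Ī = 6.3888 in⁴.
Centroid: ȳ = ΣA·y / ΣA = 3.3158 in.
Transfer each piece to the centroidal x-axis using Ī + A·d² with d = y − 3.3158:
  flange: d = 1.5342 in → contributes +6.9733 in⁴
  web: d = -1.1158 in → contributes +11.319 in⁴
Total I = 18.292 in⁴.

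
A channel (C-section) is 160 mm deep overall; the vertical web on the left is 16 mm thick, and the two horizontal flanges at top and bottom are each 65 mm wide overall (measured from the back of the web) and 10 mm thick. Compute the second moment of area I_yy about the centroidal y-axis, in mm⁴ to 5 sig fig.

I_yy ≈ 9.9926 × 10⁵ mm⁴

Decompose the section into non-overlapping parts with the origin at the bottom-left of its bounding rectangle.
Web: 16 × 160, A = 2 560 mm², x = 8 mm, Ī = 54613.33 mm⁴.
Top flange (beyond web): 49 × 10, A = 490 mm², x = 40.5 mm, Ī = 98040.83 mm⁴.
Bottom flange (beyond web): 49 × 10, A = 490 mm², x = 40.5 mm, Ī = 98040.83 mm⁴.
Centroid: x̄ = ΣA·x / ΣA = 16.99718 mm.
Transfer each piece to the centroidal y-axis using Ī + A·d² with d = x − 16.99718:
  web: d = -8.997175 mm → contributes +261843.2 mm⁴
  top flange (beyond web): d = 23.50282 mm → contributes +368708.4 mm⁴
  bottom flange (beyond web): d = 23.50282 mm → contributes +368708.4 mm⁴
Total I = 999 260 mm⁴.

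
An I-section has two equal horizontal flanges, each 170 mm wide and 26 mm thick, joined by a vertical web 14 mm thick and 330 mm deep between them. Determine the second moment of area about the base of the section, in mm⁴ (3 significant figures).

Break the section into simple shapes (no overlaps), measuring from the bottom-left corner of the bounding box.
Bottom flange: 170 × 26, A = 4 420 mm², y = 13 mm, Ī = 248 993 mm⁴.
Web: 14 × 330, A = 4 620 mm², y = 191 mm, Ī = 41 926 500 mm⁴.
Top flange: 170 × 26, A = 4 420 mm², y = 369 mm, Ī = 248 993 mm⁴.
Transfer each piece to a horizontal axis along the bottom face using Ī + A·d² with d = y − 0:
  bottom flange: d = 13 mm → contributes +995 973 mm⁴
  web: d = 191 mm → contributes +210 468 720 mm⁴
  top flange: d = 369 mm → contributes +602 080 613 mm⁴
Total I = 813 545 307 mm⁴.

I_base ≈ 8.14 × 10⁸ mm⁴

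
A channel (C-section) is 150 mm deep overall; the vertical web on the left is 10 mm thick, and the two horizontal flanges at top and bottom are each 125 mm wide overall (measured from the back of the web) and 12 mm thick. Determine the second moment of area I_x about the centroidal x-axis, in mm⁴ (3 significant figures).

Treat the section as a set of non-overlapping primitives; coordinates are from the bounding-box lower-left.
Web: 10 × 150, A = 1 500 mm², y = 75 mm, Ī = 2 812 500 mm⁴.
Top flange (beyond web): 115 × 12, A = 1 380 mm², y = 144 mm, Ī = 16 560 mm⁴.
Bottom flange (beyond web): 115 × 12, A = 1 380 mm², y = 6 mm, Ī = 16 560 mm⁴.
By symmetry the centroid is at mid-height, ȳ = 75 mm.
Transfer each piece to the centroidal x-axis using Ī + A·d² with d = y − 75:
  web: d = 0 mm → contributes +2 812 500 mm⁴
  top flange (beyond web): d = 69 mm → contributes +6 586 740 mm⁴
  bottom flange (beyond web): d = -69 mm → contributes +6 586 740 mm⁴
Total I = 15 985 980 mm⁴.

I_x ≈ 1.60 × 10⁷ mm⁴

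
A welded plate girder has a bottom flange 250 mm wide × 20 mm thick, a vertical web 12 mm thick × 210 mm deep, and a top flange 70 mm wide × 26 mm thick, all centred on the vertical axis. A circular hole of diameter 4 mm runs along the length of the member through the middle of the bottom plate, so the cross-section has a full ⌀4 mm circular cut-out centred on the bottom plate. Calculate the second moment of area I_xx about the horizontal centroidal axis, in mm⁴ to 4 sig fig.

Split into non-overlapping primitives; take the origin at the lower-left of the bounding box.
Bottom plate: 250 × 20, A = 5 000 mm², y = 10 mm, Ī = 166 667 mm⁴.
Web plate: 12 × 210, A = 2 520 mm², y = 125 mm, Ī = 9 261 000 mm⁴.
Top plate: 70 × 26, A = 1 820 mm², y = 243 mm, Ī = 102 527 mm⁴.
Hole (subtracted): ⌀4, A = 12.5664 mm², y = 10 mm, Ī = 12.5664 mm⁴.
Centroid: ȳ = ΣA·y / ΣA = 86.5334 mm.
Transfer each piece to the horizontal centroidal axis using Ī + A·d² with d = y − 86.5334:
  bottom plate: d = -76.5334 mm → contributes +29 453 456 mm⁴
  web plate: d = 38.4666 mm → contributes +12 989 796 mm⁴
  top plate: d = 156.467 mm → contributes +44 659 410 mm⁴
  hole: d = -76.5334 mm → contributes −73618.3 mm⁴
Total I = 87 029 044 mm⁴.

I_xx ≈ 8.703 × 10⁷ mm⁴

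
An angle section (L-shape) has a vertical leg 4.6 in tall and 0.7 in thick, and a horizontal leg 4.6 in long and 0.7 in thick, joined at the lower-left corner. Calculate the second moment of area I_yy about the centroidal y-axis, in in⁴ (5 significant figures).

I_yy ≈ 11.407 in⁴

Break the section into simple shapes (no overlaps), measuring from the bottom-left corner of the bounding box.
Vertical leg: 0.7 × 4.6, A = 3.22 in², x = 0.35 in, Ī = 0.1314833 in⁴.
Horizontal leg (remainder): 3.9 × 0.7, A = 2.73 in², x = 2.65 in, Ī = 3.460275 in⁴.
Centroid: x̄ = ΣA·x / ΣA = 1.405294 in.
Transfer each piece to the centroidal y-axis using Ī + A·d² with d = x − 1.405294:
  vertical leg: d = -1.055294 in → contributes +3.717422 in⁴
  horizontal leg (remainder): d = 1.244706 in → contributes +7.689844 in⁴
Total I = 11.40727 in⁴.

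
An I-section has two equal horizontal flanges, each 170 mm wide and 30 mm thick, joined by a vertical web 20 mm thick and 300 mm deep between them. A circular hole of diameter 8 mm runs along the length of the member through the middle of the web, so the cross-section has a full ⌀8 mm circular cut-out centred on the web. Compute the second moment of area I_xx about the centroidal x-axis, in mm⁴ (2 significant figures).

I_xx ≈ 3.2 × 10⁸ mm⁴

Treat the section as a set of non-overlapping primitives; coordinates are from the bounding-box lower-left.
Bottom flange: 170 × 30, A = 5 100 mm², y = 15 mm, Ī = 382 500 mm⁴.
Web: 20 × 300, A = 6 000 mm², y = 180 mm, Ī = 45 000 000 mm⁴.
Top flange: 170 × 30, A = 5 100 mm², y = 345 mm, Ī = 382 500 mm⁴.
Hole (subtracted): ⌀8, A = 50.27 mm², y = 180 mm, Ī = 201.1 mm⁴.
By symmetry the centroid is at mid-height, ȳ = 180 mm.
Transfer each piece to the centroidal x-axis using Ī + A·d² with d = y − 180:
  bottom flange: d = -165 mm → contributes +139 230 000 mm⁴
  web: d = 0 mm → contributes +45 000 000 mm⁴
  top flange: d = 165 mm → contributes +139 230 000 mm⁴
  hole: d = 0 mm → contributes −201.1 mm⁴
Total I = 323 459 799 mm⁴.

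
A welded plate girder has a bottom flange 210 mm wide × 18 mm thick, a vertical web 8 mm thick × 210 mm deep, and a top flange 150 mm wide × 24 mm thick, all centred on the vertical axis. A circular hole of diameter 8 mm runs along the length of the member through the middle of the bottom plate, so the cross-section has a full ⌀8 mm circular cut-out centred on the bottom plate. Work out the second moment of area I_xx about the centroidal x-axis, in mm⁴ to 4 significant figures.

Decompose the section into non-overlapping parts with the origin at the bottom-left of its bounding rectangle.
Bottom plate: 210 × 18, A = 3 780 mm², y = 9 mm, Ī = 102 060 mm⁴.
Web plate: 8 × 210, A = 1 680 mm², y = 123 mm, Ī = 6 174 000 mm⁴.
Top plate: 150 × 24, A = 3 600 mm², y = 240 mm, Ī = 172 800 mm⁴.
Hole (subtracted): ⌀8, A = 50.2655 mm², y = 9 mm, Ī = 201.062 mm⁴.
Centroid: ȳ = ΣA·y / ΣA = 122.557 mm.
Transfer each piece to the centroidal x-axis using Ī + A·d² with d = y − 122.557:
  bottom plate: d = -113.557 mm → contributes +48 846 037 mm⁴
  web plate: d = 0.442825 mm → contributes +6 174 329 mm⁴
  top plate: d = 117.443 mm → contributes +49 826 942 mm⁴
  hole: d = -113.557 mm → contributes −648 386 mm⁴
Total I = 104 198 922 mm⁴.

I_xx ≈ 1.042 × 10⁸ mm⁴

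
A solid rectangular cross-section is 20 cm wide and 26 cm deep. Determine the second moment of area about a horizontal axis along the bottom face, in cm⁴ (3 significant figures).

The section: 20 × 26, A = 520 cm², y = 13 cm, Ī = 29 293 cm⁴.
Transfer it to the bottom edge using Ī + A·d² with d = y − 0:
  the section: d = 13 cm → contributes +117 173 cm⁴
Total I = 117 173 cm⁴.

I_base ≈ 1.17 × 10⁵ cm⁴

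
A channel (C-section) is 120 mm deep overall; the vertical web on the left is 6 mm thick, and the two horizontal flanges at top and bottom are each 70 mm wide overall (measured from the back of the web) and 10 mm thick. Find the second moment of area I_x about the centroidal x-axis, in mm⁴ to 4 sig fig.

I_x ≈ 4.747 × 10⁶ mm⁴

Break the section into simple shapes (no overlaps), measuring from the bottom-left corner of the bounding box.
Web: 6 × 120, A = 720 mm², y = 60 mm, Ī = 864 000 mm⁴.
Top flange (beyond web): 64 × 10, A = 640 mm², y = 115 mm, Ī = 5333.33 mm⁴.
Bottom flange (beyond web): 64 × 10, A = 640 mm², y = 5 mm, Ī = 5333.33 mm⁴.
By symmetry the centroid is at mid-height, ȳ = 60 mm.
Transfer each piece to the centroidal x-axis using Ī + A·d² with d = y − 60:
  web: d = 0 mm → contributes +864 000 mm⁴
  top flange (beyond web): d = 55 mm → contributes +1 941 333 mm⁴
  bottom flange (beyond web): d = -55 mm → contributes +1 941 333 mm⁴
Total I = 4 746 667 mm⁴.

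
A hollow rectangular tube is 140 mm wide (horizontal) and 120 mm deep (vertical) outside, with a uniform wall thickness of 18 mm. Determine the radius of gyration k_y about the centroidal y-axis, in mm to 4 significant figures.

Decompose the section into non-overlapping parts with the origin at the bottom-left of its bounding rectangle.
Outer rectangle: 140 × 120, A = 16 800 mm², x = 70 mm, Ī = 27 440 000 mm⁴.
Inner void (subtracted): 104 × 84, A = 8 736 mm², x = 70 mm, Ī = 7 874 048 mm⁴.
By symmetry the centroid is at mid-width, x̄ = 70 mm.
All pieces are centred on the centroidal y-axis, so I = ΣĪ (holes subtracted) = 19 565 952 mm⁴.
Radius of gyration: k = √(I/A) = √(19 565 952 / 8 064) = 49.2578 mm.

k_y ≈ 49.26 mm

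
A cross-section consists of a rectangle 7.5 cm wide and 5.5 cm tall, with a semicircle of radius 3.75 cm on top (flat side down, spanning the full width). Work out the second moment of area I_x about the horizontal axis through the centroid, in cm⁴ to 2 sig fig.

Decompose the section into non-overlapping parts with the origin at the bottom-left of its bounding rectangle.
Rectangular body: 7.5 × 5.5, A = 41.25 cm², y = 2.75 cm, Ī = 104 cm⁴.
Semicircular cap: semicircle r = 3.75, A = 22.09 cm², y = 7.092 cm, Ī = 21.7 cm⁴.
Centroid: ȳ = ΣA·y / ΣA = 4.264 cm.
Transfer each piece to the horizontal axis through the centroid using Ī + A·d² with d = y − 4.264:
  rectangular body: d = -1.514 cm → contributes +198.5 cm⁴
  semicircular cap: d = 2.827 cm → contributes +198.3 cm⁴
Total I = 396.8 cm⁴.

I_x ≈ 400 cm⁴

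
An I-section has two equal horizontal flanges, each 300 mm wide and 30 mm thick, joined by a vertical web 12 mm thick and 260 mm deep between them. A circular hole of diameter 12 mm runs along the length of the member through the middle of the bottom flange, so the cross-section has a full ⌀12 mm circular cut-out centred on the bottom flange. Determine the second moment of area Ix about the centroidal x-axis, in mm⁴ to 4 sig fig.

Ix ≈ 3.950 × 10⁸ mm⁴

Split into non-overlapping primitives; take the origin at the lower-left of the bounding box.
Bottom flange: 300 × 30, A = 9 000 mm², y = 15 mm, Ī = 675 000 mm⁴.
Web: 12 × 260, A = 3 120 mm², y = 160 mm, Ī = 17 576 000 mm⁴.
Top flange: 300 × 30, A = 9 000 mm², y = 305 mm, Ī = 675 000 mm⁴.
Hole (subtracted): ⌀12, A = 113.097 mm², y = 15 mm, Ī = 1017.88 mm⁴.
Centroid: ȳ = ΣA·y / ΣA = 160.781 mm.
Transfer each piece to the centroidal x-axis using Ī + A·d² with d = y − 160.781:
  bottom flange: d = -145.781 mm → contributes +191 942 991 mm⁴
  web: d = -0.780654 mm → contributes +17 577 901 mm⁴
  top flange: d = 144.219 mm → contributes +187 867 979 mm⁴
  hole: d = -145.781 mm → contributes −2 404 562 mm⁴
Total I = 394 984 309 mm⁴.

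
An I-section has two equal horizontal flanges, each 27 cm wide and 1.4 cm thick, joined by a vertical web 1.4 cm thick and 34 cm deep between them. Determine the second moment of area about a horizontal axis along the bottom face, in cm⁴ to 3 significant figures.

I_base ≈ 7.00 × 10⁴ cm⁴

Split into non-overlapping primitives; take the origin at the lower-left of the bounding box.
Bottom flange: 27 × 1.4, A = 37.8 cm², y = 0.7 cm, Ī = 6.174 cm⁴.
Web: 1.4 × 34, A = 47.6 cm², y = 18.4 cm, Ī = 4585.5 cm⁴.
Top flange: 27 × 1.4, A = 37.8 cm², y = 36.1 cm, Ī = 6.174 cm⁴.
Transfer each piece to the base of the section using Ī + A·d² with d = y − 0:
  bottom flange: d = 0.7 cm → contributes +24.696 cm⁴
  web: d = 18.4 cm → contributes +20 701 cm⁴
  top flange: d = 36.1 cm → contributes +49 268 cm⁴
Total I = 69 993 cm⁴.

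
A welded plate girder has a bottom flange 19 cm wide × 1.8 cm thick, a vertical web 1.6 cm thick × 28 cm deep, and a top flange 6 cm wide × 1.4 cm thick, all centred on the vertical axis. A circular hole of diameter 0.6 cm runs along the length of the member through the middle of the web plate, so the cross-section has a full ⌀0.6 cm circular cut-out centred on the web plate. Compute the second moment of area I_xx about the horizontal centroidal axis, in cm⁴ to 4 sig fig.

Decompose the section into non-overlapping parts with the origin at the bottom-left of its bounding rectangle.
Bottom plate: 19 × 1.8, A = 34.2 cm², y = 0.9 cm, Ī = 9.234 cm⁴.
Web plate: 1.6 × 28, A = 44.8 cm², y = 15.8 cm, Ī = 2926.93 cm⁴.
Top plate: 6 × 1.4, A = 8.4 cm², y = 30.5 cm, Ī = 1.372 cm⁴.
Hole (subtracted): ⌀0.6, A = 0.282743 cm², y = 15.8 cm, Ī = 0.00636173 cm⁴.
Centroid: ȳ = ΣA·y / ΣA = 11.368 cm.
Transfer each piece to the horizontal centroidal axis using Ī + A·d² with d = y − 11.368:
  bottom plate: d = -10.468 cm → contributes +3756.87 cm⁴
  web plate: d = 4.43196 cm → contributes +3806.91 cm⁴
  top plate: d = 19.132 cm → contributes +3076.04 cm⁴
  hole: d = 4.43196 cm → contributes −5.56008 cm⁴
Total I = 10634.3 cm⁴.

I_xx ≈ 1.063 × 10⁴ cm⁴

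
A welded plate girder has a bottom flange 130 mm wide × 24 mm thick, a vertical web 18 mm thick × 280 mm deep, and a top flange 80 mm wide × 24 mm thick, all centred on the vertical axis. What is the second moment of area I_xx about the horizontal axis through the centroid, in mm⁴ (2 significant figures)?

Decompose the section into non-overlapping parts with the origin at the bottom-left of its bounding rectangle.
Bottom plate: 130 × 24, A = 3 120 mm², y = 12 mm, Ī = 149 760 mm⁴.
Web plate: 18 × 280, A = 5 040 mm², y = 164 mm, Ī = 32 928 000 mm⁴.
Top plate: 80 × 24, A = 1 920 mm², y = 316 mm, Ī = 92 160 mm⁴.
Centroid: ȳ = ΣA·y / ΣA = 145.9 mm.
Transfer each piece to the horizontal axis through the centroid using Ī + A·d² with d = y − 145.9:
  bottom plate: d = -133.9 mm → contributes +56 092 874 mm⁴
  web plate: d = 18.1 mm → contributes +34 578 286 mm⁴
  top plate: d = 170.1 mm → contributes +55 642 349 mm⁴
Total I = 146 313 509 mm⁴.

I_xx ≈ 1.5 × 10⁸ mm⁴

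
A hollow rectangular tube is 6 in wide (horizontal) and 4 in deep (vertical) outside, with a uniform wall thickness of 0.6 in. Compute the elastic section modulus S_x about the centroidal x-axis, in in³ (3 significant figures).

Decompose the section into non-overlapping parts with the origin at the bottom-left of its bounding rectangle.
Outer rectangle: 6 × 4, A = 24 in², y = 2 in, Ī = 32 in⁴.
Inner void (subtracted): 4.8 × 2.8, A = 13.44 in², y = 2 in, Ī = 8.7808 in⁴.
By symmetry the centroid is at mid-height, ȳ = 2 in.
All pieces are centred on the centroidal x-axis, so I = ΣĪ (holes subtracted) = 23.219 in⁴.
Extreme fibre distance c = 2 in; S = I/c = 11.61 in³.

S_x ≈ 11.6 in³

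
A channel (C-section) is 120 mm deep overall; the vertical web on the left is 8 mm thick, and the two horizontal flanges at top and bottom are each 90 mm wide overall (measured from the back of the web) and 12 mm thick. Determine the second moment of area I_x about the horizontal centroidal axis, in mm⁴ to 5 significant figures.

Break the section into simple shapes (no overlaps), measuring from the bottom-left corner of the bounding box.
Web: 8 × 120, A = 960 mm², y = 60 mm, Ī = 1 152 000 mm⁴.
Top flange (beyond web): 82 × 12, A = 984 mm², y = 114 mm, Ī = 11 808 mm⁴.
Bottom flange (beyond web): 82 × 12, A = 984 mm², y = 6 mm, Ī = 11 808 mm⁴.
By symmetry the centroid is at mid-height, ȳ = 60 mm.
Transfer each piece to the horizontal centroidal axis using Ī + A·d² with d = y − 60:
  web: d = 0 mm → contributes +1 152 000 mm⁴
  top flange (beyond web): d = 54 mm → contributes +2 881 152 mm⁴
  bottom flange (beyond web): d = -54 mm → contributes +2 881 152 mm⁴
Total I = 6 914 304 mm⁴.

I_x ≈ 6.9143 × 10⁶ mm⁴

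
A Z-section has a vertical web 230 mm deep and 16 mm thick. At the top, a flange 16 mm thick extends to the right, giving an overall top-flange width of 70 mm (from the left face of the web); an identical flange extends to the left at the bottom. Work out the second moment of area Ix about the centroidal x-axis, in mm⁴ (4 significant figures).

Split into non-overlapping primitives; take the origin at the lower-left of the bounding box.
Web: 16 × 230, A = 3 680 mm², y = 115 mm, Ī = 16 222 667 mm⁴.
Top flange (beyond web): 54 × 16, A = 864 mm², y = 222 mm, Ī = 18 432 mm⁴.
Bottom flange (beyond web): 54 × 16, A = 864 mm², y = 8 mm, Ī = 18 432 mm⁴.
Centroid: ȳ = ΣA·y / ΣA = 115 mm.
Transfer each piece to the centroidal x-axis using Ī + A·d² with d = y − 115:
  web: d = 0 mm → contributes +16 222 667 mm⁴
  top flange (beyond web): d = 107 mm → contributes +9 910 368 mm⁴
  bottom flange (beyond web): d = -107 mm → contributes +9 910 368 mm⁴
Total I = 36 043 403 mm⁴.

Ix ≈ 3.604 × 10⁷ mm⁴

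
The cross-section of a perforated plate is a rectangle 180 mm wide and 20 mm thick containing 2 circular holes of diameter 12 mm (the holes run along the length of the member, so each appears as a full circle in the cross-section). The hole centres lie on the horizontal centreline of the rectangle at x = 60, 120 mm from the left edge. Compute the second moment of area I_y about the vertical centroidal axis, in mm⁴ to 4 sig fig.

I_y ≈ 9.514 × 10⁶ mm⁴

Break the section into simple shapes (no overlaps), measuring from the bottom-left corner of the bounding box.
Plate: 180 × 20, A = 3 600 mm², x = 90 mm, Ī = 9 720 000 mm⁴.
Hole 1 (subtracted): ⌀12, A = 113.097 mm², x = 60 mm, Ī = 1017.88 mm⁴.
Hole 2 (subtracted): ⌀12, A = 113.097 mm², x = 120 mm, Ī = 1017.88 mm⁴.
By symmetry the centroid is at mid-width, x̄ = 90 mm.
Transfer each piece to the vertical centroidal axis using Ī + A·d² with d = x − 90:
  plate: d = 0 mm → contributes +9 720 000 mm⁴
  hole 1: d = -30 mm → contributes −102 805 mm⁴
  hole 2: d = 30 mm → contributes −102 805 mm⁴
Total I = 9 514 389 mm⁴.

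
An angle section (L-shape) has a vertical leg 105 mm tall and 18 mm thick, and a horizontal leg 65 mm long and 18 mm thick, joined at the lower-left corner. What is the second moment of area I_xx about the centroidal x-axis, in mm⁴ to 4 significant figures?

Decompose the section into non-overlapping parts with the origin at the bottom-left of its bounding rectangle.
Vertical leg: 18 × 105, A = 1 890 mm², y = 52.5 mm, Ī = 1 736 438 mm⁴.
Horizontal leg (remainder): 47 × 18, A = 846 mm², y = 9 mm, Ī = 22 842 mm⁴.
Centroid: ȳ = ΣA·y / ΣA = 39.0493 mm.
Transfer each piece to the centroidal x-axis using Ī + A·d² with d = y − 39.0493:
  vertical leg: d = 13.4507 mm → contributes +2 078 377 mm⁴
  horizontal leg (remainder): d = -30.0493 mm → contributes +786 749 mm⁴
Total I = 2 865 125 mm⁴.

I_xx ≈ 2.865 × 10⁶ mm⁴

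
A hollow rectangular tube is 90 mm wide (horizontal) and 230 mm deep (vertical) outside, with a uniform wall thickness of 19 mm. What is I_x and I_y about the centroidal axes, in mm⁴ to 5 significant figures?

I_x ≈ 6.0582 × 10⁷ mm⁴, I_y ≈ 1.1723 × 10⁷ mm⁴

Split into non-overlapping primitives; take the origin at the lower-left of the bounding box.
Outer rectangle: 90 × 230, A = 20 700 mm², y = 115 mm, Ī = 91 252 500 mm⁴.
Inner void (subtracted): 52 × 192, A = 9 984 mm², y = 115 mm, Ī = 30 670 848 mm⁴.
By symmetry the centroid is at mid-height, ȳ = 115 mm.
All pieces are centred on the centroidal x-axis, so I = ΣĪ (holes subtracted) = 60 581 652 mm⁴.
Repeating about the centroidal y-axis gives I_y = 11 722 772 mm⁴.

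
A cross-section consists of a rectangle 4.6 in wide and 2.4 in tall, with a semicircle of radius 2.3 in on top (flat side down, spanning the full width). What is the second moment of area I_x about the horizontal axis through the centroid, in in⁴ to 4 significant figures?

I_x ≈ 30.82 in⁴

Break the section into simple shapes (no overlaps), measuring from the bottom-left corner of the bounding box.
Rectangular body: 4.6 × 2.4, A = 11.04 in², y = 1.2 in, Ī = 5.2992 in⁴.
Semicircular cap: semicircle r = 2.3, A = 8.30951 in², y = 3.37615 in, Ī = 3.07145 in⁴.
Centroid: ȳ = ΣA·y / ΣA = 2.13453 in.
Transfer each piece to the horizontal axis through the centroid using Ī + A·d² with d = y − 2.13453:
  rectangular body: d = -0.934533 in → contributes +14.941 in⁴
  semicircular cap: d = 1.24162 in → contributes +15.8815 in⁴
Total I = 30.8225 in⁴.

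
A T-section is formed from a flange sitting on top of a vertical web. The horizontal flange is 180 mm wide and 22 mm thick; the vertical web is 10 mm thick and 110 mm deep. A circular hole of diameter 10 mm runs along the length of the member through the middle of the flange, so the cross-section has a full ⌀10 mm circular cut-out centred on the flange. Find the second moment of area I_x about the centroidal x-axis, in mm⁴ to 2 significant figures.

Break the section into simple shapes (no overlaps), measuring from the bottom-left corner of the bounding box.
Flange: 180 × 22, A = 3 960 mm², y = 121 mm, Ī = 159 720 mm⁴.
Web: 10 × 110, A = 1 100 mm², y = 55 mm, Ī = 1 109 167 mm⁴.
Hole (subtracted): ⌀10, A = 78.54 mm², y = 121 mm, Ī = 490.9 mm⁴.
Centroid: ȳ = ΣA·y / ΣA = 106.4 mm.
Transfer each piece to the centroidal x-axis using Ī + A·d² with d = y − 106.4:
  flange: d = 14.57 mm → contributes +1 000 834 mm⁴
  web: d = -51.43 mm → contributes +4 018 259 mm⁴
  hole: d = 14.57 mm → contributes −17 173 mm⁴
Total I = 5 001 920 mm⁴.

I_x ≈ 5.0 × 10⁶ mm⁴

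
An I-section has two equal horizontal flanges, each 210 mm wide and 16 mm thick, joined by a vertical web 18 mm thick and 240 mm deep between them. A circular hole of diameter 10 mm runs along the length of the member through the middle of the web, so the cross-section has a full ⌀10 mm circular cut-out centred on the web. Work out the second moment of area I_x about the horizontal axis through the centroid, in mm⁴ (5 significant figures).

I_x ≈ 1.3098 × 10⁸ mm⁴

Treat the section as a set of non-overlapping primitives; coordinates are from the bounding-box lower-left.
Bottom flange: 210 × 16, A = 3 360 mm², y = 8 mm, Ī = 71 680 mm⁴.
Web: 18 × 240, A = 4 320 mm², y = 136 mm, Ī = 20 736 000 mm⁴.
Top flange: 210 × 16, A = 3 360 mm², y = 264 mm, Ī = 71 680 mm⁴.
Hole (subtracted): ⌀10, A = 78.53982 mm², y = 136 mm, Ī = 490.8739 mm⁴.
By symmetry the centroid is at mid-height, ȳ = 136 mm.
Transfer each piece to the horizontal axis through the centroid using Ī + A·d² with d = y − 136:
  bottom flange: d = -128 mm → contributes +55 121 920 mm⁴
  web: d = 0 mm → contributes +20 736 000 mm⁴
  top flange: d = 128 mm → contributes +55 121 920 mm⁴
  hole: d = 0 mm → contributes −490.8739 mm⁴
Total I = 130 979 349 mm⁴.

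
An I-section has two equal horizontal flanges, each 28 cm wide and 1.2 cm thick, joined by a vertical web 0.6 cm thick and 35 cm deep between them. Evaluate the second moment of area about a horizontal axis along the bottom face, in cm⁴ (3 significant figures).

I_base ≈ 5.50 × 10⁴ cm⁴

Treat the section as a set of non-overlapping primitives; coordinates are from the bounding-box lower-left.
Bottom flange: 28 × 1.2, A = 33.6 cm², y = 0.6 cm, Ī = 4.032 cm⁴.
Web: 0.6 × 35, A = 21 cm², y = 18.7 cm, Ī = 2143.8 cm⁴.
Top flange: 28 × 1.2, A = 33.6 cm², y = 36.8 cm, Ī = 4.032 cm⁴.
Transfer each piece to the bottom edge using Ī + A·d² with d = y − 0:
  bottom flange: d = 0.6 cm → contributes +16.128 cm⁴
  web: d = 18.7 cm → contributes +9487.2 cm⁴
  top flange: d = 36.8 cm → contributes +45 506 cm⁴
Total I = 55 010 cm⁴.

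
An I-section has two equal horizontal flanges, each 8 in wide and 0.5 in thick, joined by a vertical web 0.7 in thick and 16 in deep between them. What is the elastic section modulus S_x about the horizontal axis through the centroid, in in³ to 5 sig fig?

Break the section into simple shapes (no overlaps), measuring from the bottom-left corner of the bounding box.
Bottom flange: 8 × 0.5, A = 4 in², y = 0.25 in, Ī = 0.08333333 in⁴.
Web: 0.7 × 16, A = 11.2 in², y = 8.5 in, Ī = 238.9333 in⁴.
Top flange: 8 × 0.5, A = 4 in², y = 16.75 in, Ī = 0.08333333 in⁴.
By symmetry the centroid is at mid-height, ȳ = 8.5 in.
Transfer each piece to the horizontal axis through the centroid using Ī + A·d² with d = y − 8.5:
  bottom flange: d = -8.25 in → contributes +272.3333 in⁴
  web: d = 0 in → contributes +238.9333 in⁴
  top flange: d = 8.25 in → contributes +272.3333 in⁴
Total I = 783.6 in⁴.
Extreme fibre distance c = 8.5 in; S = I/c = 92.18824 in³.

S_x ≈ 92.188 in³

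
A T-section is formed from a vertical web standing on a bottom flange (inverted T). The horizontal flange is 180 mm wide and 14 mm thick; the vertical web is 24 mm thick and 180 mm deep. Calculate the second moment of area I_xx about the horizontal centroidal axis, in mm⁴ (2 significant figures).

I_xx ≈ 2.7 × 10⁷ mm⁴

Treat the section as a set of non-overlapping primitives; coordinates are from the bounding-box lower-left.
Flange: 180 × 14, A = 2 520 mm², y = 7 mm, Ī = 41 160 mm⁴.
Web: 24 × 180, A = 4 320 mm², y = 104 mm, Ī = 11 664 000 mm⁴.
Centroid: ȳ = ΣA·y / ΣA = 68.26 mm.
Transfer each piece to the horizontal centroidal axis using Ī + A·d² with d = y − 68.26:
  flange: d = -61.26 mm → contributes +9 499 160 mm⁴
  web: d = 35.74 mm → contributes +17 181 167 mm⁴
Total I = 26 680 326 mm⁴.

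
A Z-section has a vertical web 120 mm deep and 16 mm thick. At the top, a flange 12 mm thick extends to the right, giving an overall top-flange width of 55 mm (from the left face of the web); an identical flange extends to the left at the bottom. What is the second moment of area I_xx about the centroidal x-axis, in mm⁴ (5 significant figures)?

Break the section into simple shapes (no overlaps), measuring from the bottom-left corner of the bounding box.
Web: 16 × 120, A = 1 920 mm², y = 60 mm, Ī = 2 304 000 mm⁴.
Top flange (beyond web): 39 × 12, A = 468 mm², y = 114 mm, Ī = 5 616 mm⁴.
Bottom flange (beyond web): 39 × 12, A = 468 mm², y = 6 mm, Ī = 5 616 mm⁴.
Centroid: ȳ = ΣA·y / ΣA = 60 mm.
Transfer each piece to the centroidal x-axis using Ī + A·d² with d = y − 60:
  web: d = 0 mm → contributes +2 304 000 mm⁴
  top flange (beyond web): d = 54 mm → contributes +1 370 304 mm⁴
  bottom flange (beyond web): d = -54 mm → contributes +1 370 304 mm⁴
Total I = 5 044 608 mm⁴.

I_xx ≈ 5.0446 × 10⁶ mm⁴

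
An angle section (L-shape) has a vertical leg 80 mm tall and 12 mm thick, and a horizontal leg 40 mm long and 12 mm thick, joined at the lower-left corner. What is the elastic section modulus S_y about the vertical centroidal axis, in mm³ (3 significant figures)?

S_y ≈ 4620 mm³

Break the section into simple shapes (no overlaps), measuring from the bottom-left corner of the bounding box.
Vertical leg: 12 × 80, A = 960 mm², x = 6 mm, Ī = 11 520 mm⁴.
Horizontal leg (remainder): 28 × 12, A = 336 mm², x = 26 mm, Ī = 21 952 mm⁴.
Centroid: x̄ = ΣA·x / ΣA = 11.185 mm.
Transfer each piece to the vertical centroidal axis using Ī + A·d² with d = x − 11.185:
  vertical leg: d = -5.1852 mm → contributes +37 331 mm⁴
  horizontal leg (remainder): d = 14.815 mm → contributes +95 697 mm⁴
Total I = 133 028 mm⁴.
Extreme fibre distance c = 28.815 mm; S = I/c = 4616.6 mm³.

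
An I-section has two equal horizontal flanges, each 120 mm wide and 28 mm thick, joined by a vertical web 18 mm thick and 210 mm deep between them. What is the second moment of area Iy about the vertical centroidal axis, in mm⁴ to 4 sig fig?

Iy ≈ 8.166 × 10⁶ mm⁴

Treat the section as a set of non-overlapping primitives; coordinates are from the bounding-box lower-left.
Bottom flange: 120 × 28, A = 3 360 mm², x = 60 mm, Ī = 4 032 000 mm⁴.
Web: 18 × 210, A = 3 780 mm², x = 60 mm, Ī = 102 060 mm⁴.
Top flange: 120 × 28, A = 3 360 mm², x = 60 mm, Ī = 4 032 000 mm⁴.
By symmetry the centroid is at mid-width, x̄ = 60 mm.
All pieces are centred on the vertical centroidal axis, so I = ΣĪ = 8 166 060 mm⁴.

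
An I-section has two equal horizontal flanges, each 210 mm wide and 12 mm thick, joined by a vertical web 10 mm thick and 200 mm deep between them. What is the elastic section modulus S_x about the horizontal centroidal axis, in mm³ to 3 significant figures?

Split into non-overlapping primitives; take the origin at the lower-left of the bounding box.
Bottom flange: 210 × 12, A = 2 520 mm², y = 6 mm, Ī = 30 240 mm⁴.
Web: 10 × 200, A = 2 000 mm², y = 112 mm, Ī = 6 666 667 mm⁴.
Top flange: 210 × 12, A = 2 520 mm², y = 218 mm, Ī = 30 240 mm⁴.
By symmetry the centroid is at mid-height, ȳ = 112 mm.
Transfer each piece to the horizontal centroidal axis using Ī + A·d² with d = y − 112:
  bottom flange: d = -106 mm → contributes +28 344 960 mm⁴
  web: d = 0 mm → contributes +6 666 667 mm⁴
  top flange: d = 106 mm → contributes +28 344 960 mm⁴
Total I = 63 356 587 mm⁴.
Extreme fibre distance c = 112 mm; S = I/c = 565 684 mm³.

S_x ≈ 5.66 × 10⁵ mm³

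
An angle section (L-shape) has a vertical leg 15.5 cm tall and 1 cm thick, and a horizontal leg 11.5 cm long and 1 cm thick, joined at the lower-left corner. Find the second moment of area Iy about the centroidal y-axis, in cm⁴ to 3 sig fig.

Treat the section as a set of non-overlapping primitives; coordinates are from the bounding-box lower-left.
Vertical leg: 1 × 15.5, A = 15.5 cm², x = 0.5 cm, Ī = 1.2917 cm⁴.
Horizontal leg (remainder): 10.5 × 1, A = 10.5 cm², x = 6.25 cm, Ī = 96.469 cm⁴.
Centroid: x̄ = ΣA·x / ΣA = 2.8221 cm.
Transfer each piece to the centroidal y-axis using Ī + A·d² with d = x − 2.8221:
  vertical leg: d = -2.3221 cm → contributes +84.871 cm⁴
  horizontal leg (remainder): d = 3.4279 cm → contributes +219.85 cm⁴
Total I = 304.72 cm⁴.

Iy ≈ 305 cm⁴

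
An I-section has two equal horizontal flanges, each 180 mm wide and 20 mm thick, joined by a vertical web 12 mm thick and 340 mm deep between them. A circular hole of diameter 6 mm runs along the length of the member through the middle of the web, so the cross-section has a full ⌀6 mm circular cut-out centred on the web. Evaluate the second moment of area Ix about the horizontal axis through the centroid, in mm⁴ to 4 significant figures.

Ix ≈ 2.728 × 10⁸ mm⁴

Decompose the section into non-overlapping parts with the origin at the bottom-left of its bounding rectangle.
Bottom flange: 180 × 20, A = 3 600 mm², y = 10 mm, Ī = 120 000 mm⁴.
Web: 12 × 340, A = 4 080 mm², y = 190 mm, Ī = 39 304 000 mm⁴.
Top flange: 180 × 20, A = 3 600 mm², y = 370 mm, Ī = 120 000 mm⁴.
Hole (subtracted): ⌀6, A = 28.2743 mm², y = 190 mm, Ī = 63.6173 mm⁴.
By symmetry the centroid is at mid-height, ȳ = 190 mm.
Transfer each piece to the horizontal axis through the centroid using Ī + A·d² with d = y − 190:
  bottom flange: d = -180 mm → contributes +116 760 000 mm⁴
  web: d = 0 mm → contributes +39 304 000 mm⁴
  top flange: d = 180 mm → contributes +116 760 000 mm⁴
  hole: d = 0 mm → contributes −63.6173 mm⁴
Total I = 272 823 936 mm⁴.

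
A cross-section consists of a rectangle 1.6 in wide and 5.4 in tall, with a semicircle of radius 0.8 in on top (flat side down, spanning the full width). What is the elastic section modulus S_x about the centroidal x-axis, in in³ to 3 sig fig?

S_x ≈ 9.22 in³

Split into non-overlapping primitives; take the origin at the lower-left of the bounding box.
Rectangular body: 1.6 × 5.4, A = 8.64 in², y = 2.7 in, Ī = 20.995 in⁴.
Semicircular cap: semicircle r = 0.8, A = 1.0053 in², y = 5.7395 in, Ī = 0.044956 in⁴.
Centroid: ȳ = ΣA·y / ΣA = 3.0168 in.
Transfer each piece to the centroidal x-axis using Ī + A·d² with d = y − 3.0168:
  rectangular body: d = -0.3168 in → contributes +21.862 in⁴
  semicircular cap: d = 2.7227 in → contributes +7.4976 in⁴
Total I = 29.36 in⁴.
Extreme fibre distance c = 3.1832 in; S = I/c = 9.2234 in³.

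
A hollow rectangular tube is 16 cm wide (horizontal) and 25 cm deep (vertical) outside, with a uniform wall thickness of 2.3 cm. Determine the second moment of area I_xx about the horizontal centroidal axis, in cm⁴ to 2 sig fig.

I_xx ≈ 1.3 × 10⁴ cm⁴

Break the section into simple shapes (no overlaps), measuring from the bottom-left corner of the bounding box.
Outer rectangle: 16 × 25, A = 400 cm², y = 12.5 cm, Ī = 20 833 cm⁴.
Inner void (subtracted): 11.4 × 20.4, A = 232.6 cm², y = 12.5 cm, Ī = 8 065 cm⁴.
By symmetry the centroid is at mid-height, ȳ = 12.5 cm.
All pieces are centred on the horizontal centroidal axis, so I = ΣĪ (holes subtracted) = 12 768 cm⁴.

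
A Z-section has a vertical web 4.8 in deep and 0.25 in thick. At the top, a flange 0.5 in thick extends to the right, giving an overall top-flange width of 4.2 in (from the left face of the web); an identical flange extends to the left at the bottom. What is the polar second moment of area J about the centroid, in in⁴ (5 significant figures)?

Decompose the section into non-overlapping parts with the origin at the bottom-left of its bounding rectangle.
Web: 0.25 × 4.8, A = 1.2 in², y = 2.4 in, Ī = 2.304 in⁴.
Top flange (beyond web): 3.95 × 0.5, A = 1.975 in², y = 4.55 in, Ī = 0.04114583 in⁴.
Bottom flange (beyond web): 3.95 × 0.5, A = 1.975 in², y = 0.25 in, Ī = 0.04114583 in⁴.
Centroid: ȳ = ΣA·y / ΣA = 2.4 in.
Transfer each piece to the centroidal x-axis using Ī + A·d² with d = y − 2.4:
  web: d = 0 in → contributes +2.304 in⁴
  top flange (beyond web): d = 2.15 in → contributes +9.170583 in⁴
  bottom flange (beyond web): d = -2.15 in → contributes +9.170583 in⁴
Total I = 20.64517 in⁴.
For the y-axis: x̄ = 4.075 in.
Repeating about the centroidal y-axis gives I_y = 22.56157 in⁴.
Polar second moment: J = I_x + I_y = 43.20674 in⁴.

J ≈ 43.207 in⁴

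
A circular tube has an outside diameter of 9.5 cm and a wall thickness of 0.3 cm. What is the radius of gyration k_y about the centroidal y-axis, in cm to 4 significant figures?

Break the section into simple shapes (no overlaps), measuring from the bottom-left corner of the bounding box.
Outer circle: ⌀9.5, A = 70.8822 cm², x = 4.75 cm, Ī = 399.82 cm⁴.
Bore (subtracted): ⌀8.9, A = 62.2114 cm², x = 4.75 cm, Ī = 307.985 cm⁴.
By symmetry the centroid is at mid-width, x̄ = 4.75 cm.
All pieces are centred on the centroidal y-axis, so I = ΣĪ (holes subtracted) = 91.8346 cm⁴.
Radius of gyration: k = √(I/A) = √(91.8346 / 8.6708) = 3.25442 cm.

k_y ≈ 3.254 cm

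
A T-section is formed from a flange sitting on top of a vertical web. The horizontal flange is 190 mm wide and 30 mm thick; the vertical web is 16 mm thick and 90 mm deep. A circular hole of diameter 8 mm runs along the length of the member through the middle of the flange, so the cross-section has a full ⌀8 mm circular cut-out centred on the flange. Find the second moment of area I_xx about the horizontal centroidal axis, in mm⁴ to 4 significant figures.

Decompose the section into non-overlapping parts with the origin at the bottom-left of its bounding rectangle.
Flange: 190 × 30, A = 5 700 mm², y = 105 mm, Ī = 427 500 mm⁴.
Web: 16 × 90, A = 1 440 mm², y = 45 mm, Ī = 972 000 mm⁴.
Hole (subtracted): ⌀8, A = 50.2655 mm², y = 105 mm, Ī = 201.062 mm⁴.
Centroid: ȳ = ΣA·y / ΣA = 92.8134 mm.
Transfer each piece to the horizontal centroidal axis using Ī + A·d² with d = y − 92.8134:
  flange: d = 12.1866 mm → contributes +1 274 030 mm⁴
  web: d = -47.8134 mm → contributes +4 264 010 mm⁴
  hole: d = 12.1866 mm → contributes −7666.19 mm⁴
Total I = 5 530 374 mm⁴.

I_xx ≈ 5.530 × 10⁶ mm⁴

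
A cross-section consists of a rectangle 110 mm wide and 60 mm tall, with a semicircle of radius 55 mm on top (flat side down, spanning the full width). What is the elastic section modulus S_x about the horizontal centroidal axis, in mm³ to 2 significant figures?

Break the section into simple shapes (no overlaps), measuring from the bottom-left corner of the bounding box.
Rectangular body: 110 × 60, A = 6 600 mm², y = 30 mm, Ī = 1 980 000 mm⁴.
Semicircular cap: semicircle r = 55, A = 4 752 mm², y = 83.34 mm, Ī = 1 004 345 mm⁴.
Centroid: ȳ = ΣA·y / ΣA = 52.33 mm.
Transfer each piece to the horizontal centroidal axis using Ī + A·d² with d = y − 52.33:
  rectangular body: d = -22.33 mm → contributes +5 270 532 mm⁴
  semicircular cap: d = 31.01 mm → contributes +5 574 857 mm⁴
Total I = 10 845 389 mm⁴.
Extreme fibre distance c = 62.67 mm; S = I/c = 173 052 mm³.

S_x ≈ 1.7 × 10⁵ mm³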